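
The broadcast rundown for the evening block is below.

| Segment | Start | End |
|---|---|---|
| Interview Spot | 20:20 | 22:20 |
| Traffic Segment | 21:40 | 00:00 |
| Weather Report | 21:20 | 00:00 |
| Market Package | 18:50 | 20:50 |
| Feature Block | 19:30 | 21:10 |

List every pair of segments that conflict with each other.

Two intervals overlap when each starts before the other ends.
Sorted by start: Market Package, Feature Block, Interview Spot, Weather Report, Traffic Segment.
Feature Block starts before Market Package ends → Market Package and Feature Block overlap.
Interview Spot starts before Market Package ends → Market Package and Interview Spot overlap.
Weather Report starts after Market Package ends; Market Package is clear from here.
Interview Spot starts before Feature Block ends → Feature Block and Interview Spot overlap.
Weather Report starts after Feature Block ends; Feature Block is clear from here.
Weather Report starts before Interview Spot ends → Interview Spot and Weather Report overlap.
Traffic Segment starts before Interview Spot ends → Interview Spot and Traffic Segment overlap.
Traffic Segment starts before Weather Report ends → Weather Report and Traffic Segment overlap.

Feature Block & Interview Spot, Feature Block & Market Package, Interview Spot & Market Package, Interview Spot & Traffic Segment, Interview Spot & Weather Report, Traffic Segment & Weather Report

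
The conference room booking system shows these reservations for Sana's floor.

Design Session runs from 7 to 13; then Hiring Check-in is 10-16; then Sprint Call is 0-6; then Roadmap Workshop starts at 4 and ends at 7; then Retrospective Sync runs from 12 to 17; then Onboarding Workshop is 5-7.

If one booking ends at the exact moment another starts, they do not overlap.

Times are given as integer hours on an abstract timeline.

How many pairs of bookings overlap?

6

Sorted by start: Sprint Call, Roadmap Workshop, Onboarding Workshop, Design Session, Hiring Check-in, Retrospective Sync.
Roadmap Workshop starts before Sprint Call ends → Sprint Call and Roadmap Workshop overlap.
Onboarding Workshop starts before Sprint Call ends → Sprint Call and Onboarding Workshop overlap.
Design Session starts after Sprint Call ends, so Sprint Call has no further overlaps.
Onboarding Workshop starts before Roadmap Workshop ends → Roadmap Workshop and Onboarding Workshop overlap.
Design Session starts exactly when Roadmap Workshop ends (back-to-back, no overlap), so Roadmap Workshop has no further overlaps.
Design Session starts exactly when Onboarding Workshop ends (back-to-back, no overlap), so Onboarding Workshop has no further overlaps.
Hiring Check-in starts before Design Session ends → Design Session and Hiring Check-in overlap.
Retrospective Sync starts before Design Session ends → Design Session and Retrospective Sync overlap.
Retrospective Sync starts before Hiring Check-in ends → Hiring Check-in and Retrospective Sync overlap.
Overlapping pairs: Design Session & Hiring Check-in, Design Session & Retrospective Sync, Hiring Check-in & Retrospective Sync, Onboarding Workshop & Roadmap Workshop, Onboarding Workshop & Sprint Call, Roadmap Workshop & Sprint Call — 6 in total.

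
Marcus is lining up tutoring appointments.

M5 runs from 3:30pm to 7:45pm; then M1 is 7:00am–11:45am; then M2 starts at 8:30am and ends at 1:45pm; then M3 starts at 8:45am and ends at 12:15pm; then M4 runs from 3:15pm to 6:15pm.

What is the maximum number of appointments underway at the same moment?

Sweep the timeline, counting +1 at each start and −1 at each end (ends before starts at a tie):
7:00am start M1 → 1
8:30am start M2 → 2
8:45am start M3 → 3
11:45am end M1 → 2
12:15pm end M3 → 1
1:45pm end M2 → 0
3:15pm start M4 → 1
3:30pm start M5 → 2
6:15pm end M4 → 1
7:45pm end M5 → 0
Peak is 3, at 8:45am (M1, M2, M3).

3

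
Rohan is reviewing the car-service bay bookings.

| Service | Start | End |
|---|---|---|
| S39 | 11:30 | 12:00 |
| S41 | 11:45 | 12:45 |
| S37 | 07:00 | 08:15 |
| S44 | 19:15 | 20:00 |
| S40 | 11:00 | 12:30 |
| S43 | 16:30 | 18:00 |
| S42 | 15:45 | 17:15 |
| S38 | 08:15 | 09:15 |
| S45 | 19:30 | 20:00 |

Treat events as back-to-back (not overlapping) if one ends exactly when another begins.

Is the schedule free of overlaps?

No

Sorted by start: S37, S38, S40, S39, S41, S42, S43, S44, S45.
S38 starts exactly when S37 ends (back-to-back, no overlap), so S37 has no further overlaps.
S40 starts after S38 ends, so S38 has no further overlaps.
S39 starts before S40 ends → S40 and S39 overlap.
That's a conflict, so the schedule is not conflict-free.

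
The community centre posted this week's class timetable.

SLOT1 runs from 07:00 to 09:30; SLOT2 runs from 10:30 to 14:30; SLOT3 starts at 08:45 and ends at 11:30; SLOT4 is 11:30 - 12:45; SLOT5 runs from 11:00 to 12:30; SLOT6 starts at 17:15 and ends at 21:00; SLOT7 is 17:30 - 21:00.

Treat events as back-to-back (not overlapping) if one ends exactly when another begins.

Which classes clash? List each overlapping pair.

Sorted by start: SLOT1, SLOT3, SLOT2, SLOT5, SLOT4, SLOT6, SLOT7.
SLOT3 starts before SLOT1 ends → SLOT1 and SLOT3 overlap.
SLOT2 starts after SLOT1 ends, so SLOT1 has no further overlaps.
SLOT2 starts before SLOT3 ends → SLOT3 and SLOT2 overlap.
SLOT5 starts before SLOT3 ends → SLOT3 and SLOT5 overlap.
SLOT4 starts exactly when SLOT3 ends (back-to-back, no overlap), so SLOT3 has no further overlaps.
SLOT5 starts before SLOT2 ends → SLOT2 and SLOT5 overlap.
SLOT4 starts before SLOT2 ends → SLOT2 and SLOT4 overlap.
SLOT6 starts after SLOT2 ends, so SLOT2 has no further overlaps.
SLOT4 starts before SLOT5 ends → SLOT5 and SLOT4 overlap.
SLOT6 starts after SLOT5 ends, so SLOT5 has no further overlaps.
SLOT6 starts after SLOT4 ends, so SLOT4 has no further overlaps.
SLOT7 starts before SLOT6 ends → SLOT6 and SLOT7 overlap.

SLOT1 & SLOT3, SLOT2 & SLOT3, SLOT2 & SLOT4, SLOT2 & SLOT5, SLOT3 & SLOT5, SLOT4 & SLOT5, SLOT6 & SLOT7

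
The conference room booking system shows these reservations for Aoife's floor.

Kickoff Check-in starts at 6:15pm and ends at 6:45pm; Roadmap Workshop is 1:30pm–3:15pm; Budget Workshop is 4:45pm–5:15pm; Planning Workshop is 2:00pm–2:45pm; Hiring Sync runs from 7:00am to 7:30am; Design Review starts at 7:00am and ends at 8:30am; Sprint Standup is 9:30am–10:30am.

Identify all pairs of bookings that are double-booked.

Design Review & Hiring Sync, Planning Workshop & Roadmap Workshop

Sorted by start: Hiring Sync, Design Review, Sprint Standup, Roadmap Workshop, Planning Workshop, Budget Workshop, Kickoff Check-in.
Design Review starts before Hiring Sync ends → Hiring Sync and Design Review overlap.
Sprint Standup starts after Hiring Sync ends, so nothing later overlaps Hiring Sync either.
Sprint Standup starts after Design Review ends, so nothing later overlaps Design Review either.
Roadmap Workshop starts after Sprint Standup ends, so nothing later overlaps Sprint Standup either.
Planning Workshop starts before Roadmap Workshop ends → Roadmap Workshop and Planning Workshop overlap.
Budget Workshop starts after Roadmap Workshop ends, so nothing later overlaps Roadmap Workshop either.
Budget Workshop starts after Planning Workshop ends, so nothing later overlaps Planning Workshop either.
Kickoff Check-in starts after Budget Workshop ends.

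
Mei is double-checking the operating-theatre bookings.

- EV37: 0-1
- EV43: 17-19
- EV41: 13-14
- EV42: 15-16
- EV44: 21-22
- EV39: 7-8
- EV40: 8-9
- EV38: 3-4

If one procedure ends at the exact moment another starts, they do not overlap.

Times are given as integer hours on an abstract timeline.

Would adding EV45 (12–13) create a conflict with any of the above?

EV37: ends 1 at or before EV45 starts 12 → clear.
EV38: ends 4 at or before EV45 starts 12 → clear.
EV39: ends 8 at or before EV45 starts 12 → clear.
EV40: ends 9 at or before EV45 starts 12 → clear.
EV41: starts 13 at or after EV45 ends 13 → clear.
EV42: starts 15 at or after EV45 ends 13 → clear.
EV43: starts 17 at or after EV45 ends 13 → clear.
EV44: starts 21 at or after EV45 ends 13 → clear.

No — it doesn't clash with anything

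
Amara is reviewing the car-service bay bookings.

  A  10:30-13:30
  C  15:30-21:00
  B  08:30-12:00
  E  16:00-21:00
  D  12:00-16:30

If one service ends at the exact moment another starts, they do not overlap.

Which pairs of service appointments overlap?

A & B, A & D, C & D, C & E, D & E

Sorted by start: B, A, D, C, E.
A starts before B ends → B and A overlap.
D starts exactly when B ends (back-to-back, no overlap), so nothing later overlaps B either.
D starts before A ends → A and D overlap.
C starts after A ends, so nothing later overlaps A either.
C starts before D ends → D and C overlap.
E starts before D ends → D and E overlap.
E starts before C ends → C and E overlap.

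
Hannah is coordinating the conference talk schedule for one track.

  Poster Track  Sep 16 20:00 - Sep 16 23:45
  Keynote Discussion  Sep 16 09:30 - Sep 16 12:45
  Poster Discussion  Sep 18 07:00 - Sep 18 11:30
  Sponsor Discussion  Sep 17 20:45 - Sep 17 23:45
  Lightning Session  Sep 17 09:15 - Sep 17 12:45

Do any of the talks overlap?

Sorted by start: Keynote Discussion, Poster Track, Lightning Session, Sponsor Discussion, Poster Discussion.
Poster Track starts after Keynote Discussion ends, so Keynote Discussion has no further overlaps.
Lightning Session starts after Poster Track ends, so Poster Track has no further overlaps.
Sponsor Discussion starts after Lightning Session ends, so Lightning Session has no further overlaps.
Poster Discussion starts after Sponsor Discussion ends.
Every pair is clear; the schedule has no overlaps.

No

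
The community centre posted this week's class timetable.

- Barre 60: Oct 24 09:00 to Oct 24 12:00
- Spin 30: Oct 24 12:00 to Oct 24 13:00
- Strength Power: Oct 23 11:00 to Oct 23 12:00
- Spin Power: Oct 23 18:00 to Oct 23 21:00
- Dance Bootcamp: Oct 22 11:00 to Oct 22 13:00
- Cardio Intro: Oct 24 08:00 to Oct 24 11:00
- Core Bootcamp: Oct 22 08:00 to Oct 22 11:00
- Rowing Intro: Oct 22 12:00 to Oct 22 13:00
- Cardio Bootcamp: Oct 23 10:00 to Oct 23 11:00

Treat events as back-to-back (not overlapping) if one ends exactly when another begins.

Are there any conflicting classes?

Sorted by start: Core Bootcamp, Dance Bootcamp, Rowing Intro, Cardio Bootcamp, Strength Power, Spin Power, Cardio Intro, Barre 60, Spin 30.
Dance Bootcamp starts exactly when Core Bootcamp ends (back-to-back, no overlap), so Core Bootcamp has no further overlaps.
Rowing Intro starts before Dance Bootcamp ends → Dance Bootcamp and Rowing Intro overlap.
That's a conflict, so the schedule is not conflict-free.

Yes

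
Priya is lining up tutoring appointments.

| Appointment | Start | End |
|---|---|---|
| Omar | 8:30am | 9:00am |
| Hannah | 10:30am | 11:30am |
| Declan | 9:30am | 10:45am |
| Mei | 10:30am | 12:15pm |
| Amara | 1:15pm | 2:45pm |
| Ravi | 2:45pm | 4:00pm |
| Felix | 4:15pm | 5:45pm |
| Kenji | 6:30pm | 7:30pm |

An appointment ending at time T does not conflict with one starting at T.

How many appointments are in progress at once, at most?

3

Sort all start/end points and keep a running count:
8:30am start Omar → 1
9:00am end Omar → 0
9:30am start Declan → 1
10:30am start Hannah → 2
10:30am start Mei → 3
10:45am end Declan → 2
11:30am end Hannah → 1
12:15pm end Mei → 0
1:15pm start Amara → 1
2:45pm end Amara → 0
2:45pm start Ravi → 1
4:00pm end Ravi → 0
4:15pm start Felix → 1
5:45pm end Felix → 0
6:30pm start Kenji → 1
7:30pm end Kenji → 0
Peak is 3, at 10:30am (Declan, Hannah, Mei).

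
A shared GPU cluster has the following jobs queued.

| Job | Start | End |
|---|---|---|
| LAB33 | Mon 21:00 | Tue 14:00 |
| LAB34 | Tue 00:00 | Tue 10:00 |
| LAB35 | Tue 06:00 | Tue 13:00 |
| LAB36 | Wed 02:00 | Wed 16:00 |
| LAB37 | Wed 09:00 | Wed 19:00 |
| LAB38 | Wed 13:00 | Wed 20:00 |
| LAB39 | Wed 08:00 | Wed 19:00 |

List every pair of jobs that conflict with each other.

LAB33 & LAB34, LAB33 & LAB35, LAB34 & LAB35, LAB36 & LAB37, LAB36 & LAB38, LAB36 & LAB39, LAB37 & LAB38, LAB37 & LAB39, LAB38 & LAB39

Sorted by start: LAB33, LAB34, LAB35, LAB36, LAB39, LAB37, LAB38.
LAB34 starts before LAB33 ends → LAB33 and LAB34 overlap.
LAB35 starts before LAB33 ends → LAB33 and LAB35 overlap.
LAB36 starts after LAB33 ends, so nothing later overlaps LAB33 either.
LAB35 starts before LAB34 ends → LAB34 and LAB35 overlap.
LAB36 starts after LAB34 ends, so nothing later overlaps LAB34 either.
LAB36 starts after LAB35 ends, so nothing later overlaps LAB35 either.
LAB39 starts before LAB36 ends → LAB36 and LAB39 overlap.
LAB37 starts before LAB36 ends → LAB36 and LAB37 overlap.
LAB38 starts before LAB36 ends → LAB36 and LAB38 overlap.
LAB37 starts before LAB39 ends → LAB39 and LAB37 overlap.
LAB38 starts before LAB39 ends → LAB39 and LAB38 overlap.
LAB38 starts before LAB37 ends → LAB37 and LAB38 overlap.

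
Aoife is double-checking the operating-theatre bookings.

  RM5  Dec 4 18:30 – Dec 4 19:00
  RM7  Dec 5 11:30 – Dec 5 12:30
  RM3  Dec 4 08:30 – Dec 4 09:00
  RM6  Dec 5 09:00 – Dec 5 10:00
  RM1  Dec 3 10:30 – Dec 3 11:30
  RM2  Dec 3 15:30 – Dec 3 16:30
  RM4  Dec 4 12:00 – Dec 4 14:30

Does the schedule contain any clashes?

No

Check each pair: they overlap iff neither finishes before the other starts.
Sorted by start: RM1, RM2, RM3, RM4, RM5, RM6, RM7.
RM2 starts after RM1 ends, so RM1 has no further overlaps.
RM3 starts after RM2 ends, so RM2 has no further overlaps.
RM4 starts after RM3 ends, so RM3 has no further overlaps.
RM5 starts after RM4 ends, so RM4 has no further overlaps.
RM6 starts after RM5 ends, so RM5 has no further overlaps.
RM7 starts after RM6 ends.
Every pair is clear; the schedule has no overlaps.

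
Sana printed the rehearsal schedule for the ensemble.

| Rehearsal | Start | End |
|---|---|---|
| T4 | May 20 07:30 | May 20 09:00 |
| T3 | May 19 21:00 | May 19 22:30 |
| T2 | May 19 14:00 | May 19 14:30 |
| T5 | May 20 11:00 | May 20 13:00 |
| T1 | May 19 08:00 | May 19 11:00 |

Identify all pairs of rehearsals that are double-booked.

no conflicts

Two intervals overlap when each starts before the other ends.
Sorted by start: T1, T2, T3, T4, T5.
T2 starts after T1 ends — done with T1.
T3 starts after T2 ends — done with T2.
T4 starts after T3 ends — done with T3.
T5 starts after T4 ends.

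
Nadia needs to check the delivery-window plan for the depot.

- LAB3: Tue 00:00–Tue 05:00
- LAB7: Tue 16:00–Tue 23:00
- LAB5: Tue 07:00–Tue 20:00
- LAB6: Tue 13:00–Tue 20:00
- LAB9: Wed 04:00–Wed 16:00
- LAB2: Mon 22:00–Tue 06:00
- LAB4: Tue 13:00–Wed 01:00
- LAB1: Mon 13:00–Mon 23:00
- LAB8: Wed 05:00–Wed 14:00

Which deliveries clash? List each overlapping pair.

LAB1 & LAB2, LAB2 & LAB3, LAB4 & LAB5, LAB4 & LAB6, LAB4 & LAB7, LAB5 & LAB6, LAB5 & LAB7, LAB6 & LAB7, LAB8 & LAB9

Two intervals overlap when each starts before the other ends.
Sorted by start: LAB1, LAB2, LAB3, LAB5, LAB4, LAB6, LAB7, LAB9, LAB8.
LAB2 starts before LAB1 ends → LAB1 and LAB2 overlap.
LAB3 starts after LAB1 ends — done with LAB1.
LAB3 starts before LAB2 ends → LAB2 and LAB3 overlap.
LAB5 starts after LAB2 ends — done with LAB2.
LAB5 starts after LAB3 ends — done with LAB3.
LAB4 starts before LAB5 ends → LAB5 and LAB4 overlap.
LAB6 starts before LAB5 ends → LAB5 and LAB6 overlap.
LAB7 starts before LAB5 ends → LAB5 and LAB7 overlap.
LAB9 starts after LAB5 ends — done with LAB5.
LAB6 starts before LAB4 ends → LAB4 and LAB6 overlap.
LAB7 starts before LAB4 ends → LAB4 and LAB7 overlap.
LAB9 starts after LAB4 ends — done with LAB4.
LAB7 starts before LAB6 ends → LAB6 and LAB7 overlap.
LAB9 starts after LAB6 ends — done with LAB6.
LAB9 starts after LAB7 ends — done with LAB7.
LAB8 starts before LAB9 ends → LAB9 and LAB8 overlap.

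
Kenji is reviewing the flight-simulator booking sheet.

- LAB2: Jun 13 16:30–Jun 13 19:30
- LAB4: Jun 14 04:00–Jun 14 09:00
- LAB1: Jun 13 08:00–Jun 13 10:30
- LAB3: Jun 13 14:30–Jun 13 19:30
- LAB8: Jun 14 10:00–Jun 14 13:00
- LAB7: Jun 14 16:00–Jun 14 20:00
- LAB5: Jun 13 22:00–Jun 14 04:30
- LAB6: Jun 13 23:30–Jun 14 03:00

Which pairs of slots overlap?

Sorted by start: LAB1, LAB3, LAB2, LAB5, LAB6, LAB4, LAB8, LAB7.
LAB3 starts after LAB1 ends; LAB1 is clear from here.
LAB2 starts before LAB3 ends → LAB3 and LAB2 overlap.
LAB5 starts after LAB3 ends; LAB3 is clear from here.
LAB5 starts after LAB2 ends; LAB2 is clear from here.
LAB6 starts before LAB5 ends → LAB5 and LAB6 overlap.
LAB4 starts before LAB5 ends → LAB5 and LAB4 overlap.
LAB8 starts after LAB5 ends; LAB5 is clear from here.
LAB4 starts after LAB6 ends; LAB6 is clear from here.
LAB8 starts after LAB4 ends; LAB4 is clear from here.
LAB7 starts after LAB8 ends.

LAB2 & LAB3, LAB4 & LAB5, LAB5 & LAB6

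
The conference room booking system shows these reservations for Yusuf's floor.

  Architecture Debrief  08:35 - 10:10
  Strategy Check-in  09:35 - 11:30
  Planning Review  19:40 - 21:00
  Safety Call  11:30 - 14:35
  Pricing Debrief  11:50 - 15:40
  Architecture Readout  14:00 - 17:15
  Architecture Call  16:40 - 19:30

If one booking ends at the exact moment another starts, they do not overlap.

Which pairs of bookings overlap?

Sorted by start: Architecture Debrief, Strategy Check-in, Safety Call, Pricing Debrief, Architecture Readout, Architecture Call, Planning Review.
Strategy Check-in starts before Architecture Debrief ends → Architecture Debrief and Strategy Check-in overlap.
Safety Call starts after Architecture Debrief ends — done with Architecture Debrief.
Safety Call starts exactly when Strategy Check-in ends (back-to-back, no overlap) — done with Strategy Check-in.
Pricing Debrief starts before Safety Call ends → Safety Call and Pricing Debrief overlap.
Architecture Readout starts before Safety Call ends → Safety Call and Architecture Readout overlap.
Architecture Call starts after Safety Call ends — done with Safety Call.
Architecture Readout starts before Pricing Debrief ends → Pricing Debrief and Architecture Readout overlap.
Architecture Call starts after Pricing Debrief ends — done with Pricing Debrief.
Architecture Call starts before Architecture Readout ends → Architecture Readout and Architecture Call overlap.
Planning Review starts after Architecture Readout ends.
Planning Review starts after Architecture Call ends.

Architecture Call & Architecture Readout, Architecture Debrief & Strategy Check-in, Architecture Readout & Pricing Debrief, Architecture Readout & Safety Call, Pricing Debrief & Safety Call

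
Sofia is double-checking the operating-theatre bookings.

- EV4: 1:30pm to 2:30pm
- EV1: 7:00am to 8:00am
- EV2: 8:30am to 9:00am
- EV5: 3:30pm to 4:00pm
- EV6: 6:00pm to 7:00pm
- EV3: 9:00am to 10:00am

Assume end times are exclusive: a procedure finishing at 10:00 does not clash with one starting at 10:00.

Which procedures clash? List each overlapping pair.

Two intervals overlap when each starts before the other ends.
Sorted by start: EV1, EV2, EV3, EV4, EV5, EV6.
EV2 starts after EV1 ends, so nothing later overlaps EV1 either.
EV3 starts exactly when EV2 ends (back-to-back, no overlap), so nothing later overlaps EV2 either.
EV4 starts after EV3 ends, so nothing later overlaps EV3 either.
EV5 starts after EV4 ends, so nothing later overlaps EV4 either.
EV6 starts after EV5 ends.

no conflicts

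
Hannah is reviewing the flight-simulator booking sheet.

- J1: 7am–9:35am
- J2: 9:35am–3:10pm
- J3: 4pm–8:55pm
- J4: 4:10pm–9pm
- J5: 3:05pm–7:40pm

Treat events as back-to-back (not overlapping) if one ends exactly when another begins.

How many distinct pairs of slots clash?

Sorted by start: J1, J2, J5, J3, J4.
J2 starts exactly when J1 ends (back-to-back, no overlap) — done with J1.
J5 starts before J2 ends → J2 and J5 overlap.
J3 starts after J2 ends — done with J2.
J3 starts before J5 ends → J5 and J3 overlap.
J4 starts before J5 ends → J5 and J4 overlap.
J4 starts before J3 ends → J3 and J4 overlap.
Overlapping pairs: J2 & J5, J3 & J4, J3 & J5, J4 & J5 — 4 in total.

4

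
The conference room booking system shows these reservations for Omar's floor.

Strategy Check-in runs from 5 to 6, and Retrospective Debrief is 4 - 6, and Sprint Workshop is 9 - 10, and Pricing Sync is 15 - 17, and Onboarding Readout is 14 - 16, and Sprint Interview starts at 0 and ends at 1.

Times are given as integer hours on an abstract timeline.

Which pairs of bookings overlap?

Two intervals overlap when each starts before the other ends.
Sorted by start: Sprint Interview, Retrospective Debrief, Strategy Check-in, Sprint Workshop, Onboarding Readout, Pricing Sync.
Retrospective Debrief starts after Sprint Interview ends, so Sprint Interview has no further overlaps.
Strategy Check-in starts before Retrospective Debrief ends → Retrospective Debrief and Strategy Check-in overlap.
Sprint Workshop starts after Retrospective Debrief ends, so Retrospective Debrief has no further overlaps.
Sprint Workshop starts after Strategy Check-in ends, so Strategy Check-in has no further overlaps.
Onboarding Readout starts after Sprint Workshop ends, so Sprint Workshop has no further overlaps.
Pricing Sync starts before Onboarding Readout ends → Onboarding Readout and Pricing Sync overlap.

Onboarding Readout & Pricing Sync, Retrospective Debrief & Strategy Check-in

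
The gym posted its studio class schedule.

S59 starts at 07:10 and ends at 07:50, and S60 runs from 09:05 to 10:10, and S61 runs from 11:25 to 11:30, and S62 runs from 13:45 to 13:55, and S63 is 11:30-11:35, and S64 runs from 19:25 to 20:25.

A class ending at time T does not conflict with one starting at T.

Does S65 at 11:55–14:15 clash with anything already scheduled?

S59: ends 07:50 at or before S65 starts 11:55 → clear.
S60: ends 10:10 at or before S65 starts 11:55 → clear.
S61: ends 11:30 at or before S65 starts 11:55 → clear.
S63: ends 11:35 at or before S65 starts 11:55 → clear.
S62: starts 13:45 before S65 ends 14:15, and ends 13:55 after S65 starts 11:55 → overlap.
S64: starts 19:25 at or after S65 ends 14:15 → clear.
S65 overlaps S62.

Yes — it overlaps S62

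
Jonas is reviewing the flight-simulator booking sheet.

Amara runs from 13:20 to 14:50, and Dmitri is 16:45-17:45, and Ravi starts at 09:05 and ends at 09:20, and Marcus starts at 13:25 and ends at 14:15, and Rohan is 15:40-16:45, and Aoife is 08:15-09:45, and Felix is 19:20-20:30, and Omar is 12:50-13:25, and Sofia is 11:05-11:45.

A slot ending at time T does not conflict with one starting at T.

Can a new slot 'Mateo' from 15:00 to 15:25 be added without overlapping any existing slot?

Yes — the slot is free

Aoife: ends 09:45 at or before Mateo starts 15:00 → clear.
Ravi: ends 09:20 at or before Mateo starts 15:00 → clear.
Sofia: ends 11:45 at or before Mateo starts 15:00 → clear.
Omar: ends 13:25 at or before Mateo starts 15:00 → clear.
Amara: ends 14:50 at or before Mateo starts 15:00 → clear.
Marcus: ends 14:15 at or before Mateo starts 15:00 → clear.
Rohan: starts 15:40 at or after Mateo ends 15:25 → clear.
Dmitri: starts 16:45 at or after Mateo ends 15:25 → clear.
Felix: starts 19:20 at or after Mateo ends 15:25 → clear.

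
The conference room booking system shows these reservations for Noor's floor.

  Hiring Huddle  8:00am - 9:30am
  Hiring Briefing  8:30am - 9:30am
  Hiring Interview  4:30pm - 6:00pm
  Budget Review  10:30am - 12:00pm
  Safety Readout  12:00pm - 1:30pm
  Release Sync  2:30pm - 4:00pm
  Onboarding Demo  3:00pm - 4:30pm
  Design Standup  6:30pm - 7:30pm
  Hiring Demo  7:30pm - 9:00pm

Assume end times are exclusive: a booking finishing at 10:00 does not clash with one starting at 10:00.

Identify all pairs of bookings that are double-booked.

Hiring Briefing & Hiring Huddle, Onboarding Demo & Release Sync

Sorted by start: Hiring Huddle, Hiring Briefing, Budget Review, Safety Readout, Release Sync, Onboarding Demo, Hiring Interview, Design Standup, Hiring Demo.
Hiring Briefing starts before Hiring Huddle ends → Hiring Huddle and Hiring Briefing overlap.
Budget Review starts after Hiring Huddle ends, so nothing later overlaps Hiring Huddle either.
Budget Review starts after Hiring Briefing ends, so nothing later overlaps Hiring Briefing either.
Safety Readout starts exactly when Budget Review ends (back-to-back, no overlap), so nothing later overlaps Budget Review either.
Release Sync starts after Safety Readout ends, so nothing later overlaps Safety Readout either.
Onboarding Demo starts before Release Sync ends → Release Sync and Onboarding Demo overlap.
Hiring Interview starts after Release Sync ends, so nothing later overlaps Release Sync either.
Hiring Interview starts exactly when Onboarding Demo ends (back-to-back, no overlap), so nothing later overlaps Onboarding Demo either.
Design Standup starts after Hiring Interview ends, so nothing later overlaps Hiring Interview either.
Hiring Demo starts exactly when Design Standup ends (back-to-back, no overlap).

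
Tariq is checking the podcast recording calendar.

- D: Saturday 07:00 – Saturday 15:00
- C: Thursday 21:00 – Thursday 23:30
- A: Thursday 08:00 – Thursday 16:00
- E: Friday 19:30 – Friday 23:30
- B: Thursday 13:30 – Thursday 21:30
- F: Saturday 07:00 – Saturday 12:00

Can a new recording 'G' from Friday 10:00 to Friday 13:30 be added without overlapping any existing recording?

A: ends Thursday 16:00 at or before G starts Friday 10:00 → clear.
B: ends Thursday 21:30 at or before G starts Friday 10:00 → clear.
C: ends Thursday 23:30 at or before G starts Friday 10:00 → clear.
E: starts Friday 19:30 at or after G ends Friday 13:30 → clear.
D: starts Saturday 07:00 at or after G ends Friday 13:30 → clear.
F: starts Saturday 07:00 at or after G ends Friday 13:30 → clear.

Yes — the slot is free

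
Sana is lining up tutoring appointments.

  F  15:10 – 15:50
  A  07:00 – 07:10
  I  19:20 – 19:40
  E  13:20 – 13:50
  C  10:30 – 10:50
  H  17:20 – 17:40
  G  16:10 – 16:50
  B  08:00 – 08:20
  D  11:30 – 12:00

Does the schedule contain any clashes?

No

Check each pair: they overlap iff neither finishes before the other starts.
Sorted by start: A, B, C, D, E, F, G, H, I.
B starts after A ends, so A has no further overlaps.
C starts after B ends, so B has no further overlaps.
D starts after C ends, so C has no further overlaps.
E starts after D ends, so D has no further overlaps.
F starts after E ends, so E has no further overlaps.
G starts after F ends, so F has no further overlaps.
H starts after G ends, so G has no further overlaps.
I starts after H ends.
Every pair is clear; the schedule has no overlaps.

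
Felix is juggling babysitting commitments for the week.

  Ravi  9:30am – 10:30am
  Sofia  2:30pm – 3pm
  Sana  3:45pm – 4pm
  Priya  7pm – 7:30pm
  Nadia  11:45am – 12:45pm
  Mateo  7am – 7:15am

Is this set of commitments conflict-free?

Yes

Sorted by start: Mateo, Ravi, Nadia, Sofia, Sana, Priya.
Ravi starts after Mateo ends — done with Mateo.
Nadia starts after Ravi ends — done with Ravi.
Sofia starts after Nadia ends — done with Nadia.
Sana starts after Sofia ends — done with Sofia.
Priya starts after Sana ends.
Every pair is clear; the schedule has no overlaps.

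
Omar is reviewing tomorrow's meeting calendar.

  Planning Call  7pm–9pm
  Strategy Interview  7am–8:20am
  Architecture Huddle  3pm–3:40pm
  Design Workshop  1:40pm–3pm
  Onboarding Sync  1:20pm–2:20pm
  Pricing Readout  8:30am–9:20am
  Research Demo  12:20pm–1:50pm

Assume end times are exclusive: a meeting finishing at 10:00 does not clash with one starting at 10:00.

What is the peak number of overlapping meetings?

Walk through starts and ends in time order (an end at T is processed before a start at T):
7am start Strategy Interview → 1
8:20am end Strategy Interview → 0
8:30am start Pricing Readout → 1
9:20am end Pricing Readout → 0
12:20pm start Research Demo → 1
1:20pm start Onboarding Sync → 2
1:40pm start Design Workshop → 3
1:50pm end Research Demo → 2
2:20pm end Onboarding Sync → 1
3pm end Design Workshop → 0
3pm start Architecture Huddle → 1
3:40pm end Architecture Huddle → 0
7pm start Planning Call → 1
9pm end Planning Call → 0
Peak is 3, at 1:40pm (Design Workshop, Onboarding Sync, Research Demo).

3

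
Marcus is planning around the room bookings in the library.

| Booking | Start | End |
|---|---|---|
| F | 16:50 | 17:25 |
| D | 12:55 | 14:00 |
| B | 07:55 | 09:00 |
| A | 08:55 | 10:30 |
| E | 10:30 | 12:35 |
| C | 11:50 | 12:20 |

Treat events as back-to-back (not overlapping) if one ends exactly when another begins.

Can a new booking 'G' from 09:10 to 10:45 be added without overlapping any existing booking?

No — it overlaps A, E

B: ends 09:00 at or before G starts 09:10 → clear.
A: starts 08:55 before G ends 10:45, and ends 10:30 after G starts 09:10 → overlap.
E: starts 10:30 before G ends 10:45, and ends 12:35 after G starts 09:10 → overlap.
C: starts 11:50 at or after G ends 10:45 → clear.
D: starts 12:55 at or after G ends 10:45 → clear.
F: starts 16:50 at or after G ends 10:45 → clear.
G overlaps A, E.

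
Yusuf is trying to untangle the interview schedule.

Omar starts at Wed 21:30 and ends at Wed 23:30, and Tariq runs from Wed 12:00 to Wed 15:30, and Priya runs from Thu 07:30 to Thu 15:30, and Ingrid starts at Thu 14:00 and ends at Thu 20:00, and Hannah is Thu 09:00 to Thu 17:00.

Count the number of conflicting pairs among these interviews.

3

Sorted by start: Tariq, Omar, Priya, Hannah, Ingrid.
Omar starts after Tariq ends — done with Tariq.
Priya starts after Omar ends — done with Omar.
Hannah starts before Priya ends → Priya and Hannah overlap.
Ingrid starts before Priya ends → Priya and Ingrid overlap.
Ingrid starts before Hannah ends → Hannah and Ingrid overlap.
Overlapping pairs: Hannah & Ingrid, Hannah & Priya, Ingrid & Priya — 3 in total.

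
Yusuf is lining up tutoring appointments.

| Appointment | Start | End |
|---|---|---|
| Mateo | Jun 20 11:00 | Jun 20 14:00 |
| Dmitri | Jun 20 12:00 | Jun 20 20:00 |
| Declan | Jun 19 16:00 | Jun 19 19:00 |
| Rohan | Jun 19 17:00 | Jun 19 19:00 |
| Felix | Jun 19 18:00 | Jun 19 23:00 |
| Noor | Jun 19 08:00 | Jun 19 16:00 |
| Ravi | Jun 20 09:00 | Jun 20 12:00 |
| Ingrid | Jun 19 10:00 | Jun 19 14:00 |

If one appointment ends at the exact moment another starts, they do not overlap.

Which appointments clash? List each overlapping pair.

Declan & Felix, Declan & Rohan, Dmitri & Mateo, Felix & Rohan, Ingrid & Noor, Mateo & Ravi

Check each pair: they overlap iff neither finishes before the other starts.
Sorted by start: Noor, Ingrid, Declan, Rohan, Felix, Ravi, Mateo, Dmitri.
Ingrid starts before Noor ends → Noor and Ingrid overlap.
Declan starts exactly when Noor ends (back-to-back, no overlap) — done with Noor.
Declan starts after Ingrid ends — done with Ingrid.
Rohan starts before Declan ends → Declan and Rohan overlap.
Felix starts before Declan ends → Declan and Felix overlap.
Ravi starts after Declan ends — done with Declan.
Felix starts before Rohan ends → Rohan and Felix overlap.
Ravi starts after Rohan ends — done with Rohan.
Ravi starts after Felix ends — done with Felix.
Mateo starts before Ravi ends → Ravi and Mateo overlap.
Dmitri starts exactly when Ravi ends (back-to-back, no overlap).
Dmitri starts before Mateo ends → Mateo and Dmitri overlap.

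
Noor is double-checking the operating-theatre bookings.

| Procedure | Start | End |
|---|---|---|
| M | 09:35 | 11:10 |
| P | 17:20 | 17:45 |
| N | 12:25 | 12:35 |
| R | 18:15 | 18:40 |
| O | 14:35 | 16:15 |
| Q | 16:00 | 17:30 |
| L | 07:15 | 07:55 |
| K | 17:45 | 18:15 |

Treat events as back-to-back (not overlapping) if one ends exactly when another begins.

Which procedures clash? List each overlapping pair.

Sorted by start: L, M, N, O, Q, P, K, R.
M starts after L ends, so L has no further overlaps.
N starts after M ends, so M has no further overlaps.
O starts after N ends, so N has no further overlaps.
Q starts before O ends → O and Q overlap.
P starts after O ends, so O has no further overlaps.
P starts before Q ends → Q and P overlap.
K starts after Q ends, so Q has no further overlaps.
K starts exactly when P ends (back-to-back, no overlap), so P has no further overlaps.
R starts exactly when K ends (back-to-back, no overlap).

O & Q, P & Q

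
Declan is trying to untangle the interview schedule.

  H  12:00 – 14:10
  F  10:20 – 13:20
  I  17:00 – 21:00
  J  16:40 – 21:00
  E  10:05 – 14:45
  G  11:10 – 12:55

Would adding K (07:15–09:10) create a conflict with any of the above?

E: starts 10:05 at or after K ends 09:10 → clear.
F: starts 10:20 at or after K ends 09:10 → clear.
G: starts 11:10 at or after K ends 09:10 → clear.
H: starts 12:00 at or after K ends 09:10 → clear.
J: starts 16:40 at or after K ends 09:10 → clear.
I: starts 17:00 at or after K ends 09:10 → clear.

No — it doesn't clash with anything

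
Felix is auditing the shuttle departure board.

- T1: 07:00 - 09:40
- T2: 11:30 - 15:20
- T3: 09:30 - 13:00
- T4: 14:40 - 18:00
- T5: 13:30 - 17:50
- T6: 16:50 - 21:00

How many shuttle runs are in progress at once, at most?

3

Walk through starts and ends in time order (an end at T is processed before a start at T):
07:00 start T1 → 1
09:30 start T3 → 2
09:40 end T1 → 1
11:30 start T2 → 2
13:00 end T3 → 1
13:30 start T5 → 2
14:40 start T4 → 3
15:20 end T2 → 2
16:50 start T6 → 3
17:50 end T5 → 2
18:00 end T4 → 1
21:00 end T6 → 0
Peak is 3, at 14:40 (T2, T4, T5).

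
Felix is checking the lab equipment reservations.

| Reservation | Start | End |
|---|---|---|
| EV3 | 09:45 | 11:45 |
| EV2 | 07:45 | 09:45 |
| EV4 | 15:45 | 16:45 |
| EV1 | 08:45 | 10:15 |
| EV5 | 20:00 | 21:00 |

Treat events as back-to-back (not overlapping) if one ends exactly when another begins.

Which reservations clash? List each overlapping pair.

EV1 & EV2, EV1 & EV3

Sorted by start: EV2, EV1, EV3, EV4, EV5.
EV1 starts before EV2 ends → EV2 and EV1 overlap.
EV3 starts exactly when EV2 ends (back-to-back, no overlap) — done with EV2.
EV3 starts before EV1 ends → EV1 and EV3 overlap.
EV4 starts after EV1 ends — done with EV1.
EV4 starts after EV3 ends — done with EV3.
EV5 starts after EV4 ends.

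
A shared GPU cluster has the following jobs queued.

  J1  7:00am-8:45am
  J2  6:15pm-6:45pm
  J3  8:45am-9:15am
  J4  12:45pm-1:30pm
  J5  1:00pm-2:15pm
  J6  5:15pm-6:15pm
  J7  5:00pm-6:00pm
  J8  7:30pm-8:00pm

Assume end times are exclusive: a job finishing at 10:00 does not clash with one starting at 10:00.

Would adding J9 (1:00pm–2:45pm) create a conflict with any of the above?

J1: ends 8:45am at or before J9 starts 1:00pm → clear.
J3: ends 9:15am at or before J9 starts 1:00pm → clear.
J4: starts 12:45pm before J9 ends 2:45pm, and ends 1:30pm after J9 starts 1:00pm → overlap.
J5: starts 1:00pm before J9 ends 2:45pm, and ends 2:15pm after J9 starts 1:00pm → overlap.
J7: starts 5:00pm at or after J9 ends 2:45pm → clear.
J6: starts 5:15pm at or after J9 ends 2:45pm → clear.
J2: starts 6:15pm at or after J9 ends 2:45pm → clear.
J8: starts 7:30pm at or after J9 ends 2:45pm → clear.
J9 overlaps J4, J5.

Yes — it overlaps J4, J5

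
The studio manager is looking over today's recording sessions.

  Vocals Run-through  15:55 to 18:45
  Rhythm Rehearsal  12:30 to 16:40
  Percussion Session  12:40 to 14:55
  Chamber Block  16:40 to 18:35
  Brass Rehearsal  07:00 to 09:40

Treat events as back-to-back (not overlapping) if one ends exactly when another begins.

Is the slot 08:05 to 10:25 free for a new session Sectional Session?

No — it overlaps Brass Rehearsal

Brass Rehearsal: starts 07:00 before Sectional Session ends 10:25, and ends 09:40 after Sectional Session starts 08:05 → overlap.
Rhythm Rehearsal: starts 12:30 at or after Sectional Session ends 10:25 → clear.
Percussion Session: starts 12:40 at or after Sectional Session ends 10:25 → clear.
Vocals Run-through: starts 15:55 at or after Sectional Session ends 10:25 → clear.
Chamber Block: starts 16:40 at or after Sectional Session ends 10:25 → clear.
Sectional Session overlaps Brass Rehearsal.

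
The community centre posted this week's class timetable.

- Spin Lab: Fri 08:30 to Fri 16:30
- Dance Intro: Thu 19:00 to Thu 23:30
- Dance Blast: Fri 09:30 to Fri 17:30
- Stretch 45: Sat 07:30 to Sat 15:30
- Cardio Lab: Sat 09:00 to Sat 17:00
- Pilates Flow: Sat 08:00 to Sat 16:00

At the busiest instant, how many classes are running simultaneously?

Walk through starts and ends in time order (an end at T is processed before a start at T):
Thu 19:00 start Dance Intro → 1
Thu 23:30 end Dance Intro → 0
Fri 08:30 start Spin Lab → 1
Fri 09:30 start Dance Blast → 2
Fri 16:30 end Spin Lab → 1
Fri 17:30 end Dance Blast → 0
Sat 07:30 start Stretch 45 → 1
Sat 08:00 start Pilates Flow → 2
Sat 09:00 start Cardio Lab → 3
Sat 15:30 end Stretch 45 → 2
Sat 16:00 end Pilates Flow → 1
Sat 17:00 end Cardio Lab → 0
Peak is 3, at Sat 09:00 (Cardio Lab, Pilates Flow, Stretch 45).

3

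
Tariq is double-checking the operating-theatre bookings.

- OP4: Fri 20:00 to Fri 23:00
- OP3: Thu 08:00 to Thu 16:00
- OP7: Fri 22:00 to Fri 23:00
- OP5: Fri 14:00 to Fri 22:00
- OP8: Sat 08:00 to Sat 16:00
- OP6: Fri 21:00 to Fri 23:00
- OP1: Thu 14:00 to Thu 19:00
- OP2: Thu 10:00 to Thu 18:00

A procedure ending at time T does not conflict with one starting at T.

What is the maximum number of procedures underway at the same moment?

3

Sweep the timeline, counting +1 at each start and −1 at each end (ends before starts at a tie):
Thu 08:00 start OP3 → 1
Thu 10:00 start OP2 → 2
Thu 14:00 start OP1 → 3
Thu 16:00 end OP3 → 2
Thu 18:00 end OP2 → 1
Thu 19:00 end OP1 → 0
Fri 14:00 start OP5 → 1
Fri 20:00 start OP4 → 2
Fri 21:00 start OP6 → 3
Fri 22:00 end OP5 → 2
Fri 22:00 start OP7 → 3
Fri 23:00 end OP4 → 2
Fri 23:00 end OP6 → 1
Fri 23:00 end OP7 → 0
Sat 08:00 start OP8 → 1
Sat 16:00 end OP8 → 0
Peak is 3, at Thu 14:00 (OP1, OP2, OP3).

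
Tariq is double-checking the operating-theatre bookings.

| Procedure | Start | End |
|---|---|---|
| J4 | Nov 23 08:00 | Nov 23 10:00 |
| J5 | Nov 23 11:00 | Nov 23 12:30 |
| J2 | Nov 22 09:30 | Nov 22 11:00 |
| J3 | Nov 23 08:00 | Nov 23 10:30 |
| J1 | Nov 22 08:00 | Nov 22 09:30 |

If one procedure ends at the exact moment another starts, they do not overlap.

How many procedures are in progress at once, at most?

2

Sweep the timeline, counting +1 at each start and −1 at each end (ends before starts at a tie):
Nov 22 08:00 start J1 → 1
Nov 22 09:30 end J1 → 0
Nov 22 09:30 start J2 → 1
Nov 22 11:00 end J2 → 0
Nov 23 08:00 start J3 → 1
Nov 23 08:00 start J4 → 2
Nov 23 10:00 end J4 → 1
Nov 23 10:30 end J3 → 0
Nov 23 11:00 start J5 → 1
Nov 23 12:30 end J5 → 0
Peak is 2, at Nov 23 08:00 (J3, J4).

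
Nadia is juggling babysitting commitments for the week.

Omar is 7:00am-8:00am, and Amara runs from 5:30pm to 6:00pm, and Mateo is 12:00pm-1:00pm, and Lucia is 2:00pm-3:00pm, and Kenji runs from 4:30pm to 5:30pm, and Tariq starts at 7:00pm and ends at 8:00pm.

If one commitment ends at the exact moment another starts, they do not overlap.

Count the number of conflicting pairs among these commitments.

0

Check each pair: they overlap iff neither finishes before the other starts.
Sorted by start: Omar, Mateo, Lucia, Kenji, Amara, Tariq.
Mateo starts after Omar ends; Omar is clear from here.
Lucia starts after Mateo ends; Mateo is clear from here.
Kenji starts after Lucia ends; Lucia is clear from here.
Amara starts exactly when Kenji ends (back-to-back, no overlap); Kenji is clear from here.
Tariq starts after Amara ends.
No pair overlaps.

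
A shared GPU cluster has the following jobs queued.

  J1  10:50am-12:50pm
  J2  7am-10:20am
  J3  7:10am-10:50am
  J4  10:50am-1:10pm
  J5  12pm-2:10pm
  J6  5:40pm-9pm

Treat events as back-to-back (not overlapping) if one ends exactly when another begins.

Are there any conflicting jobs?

Yes

Check each pair: they overlap iff neither finishes before the other starts.
Sorted by start: J2, J3, J1, J4, J5, J6.
J3 starts before J2 ends → J2 and J3 overlap.
That's a conflict, so the schedule is not conflict-free.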